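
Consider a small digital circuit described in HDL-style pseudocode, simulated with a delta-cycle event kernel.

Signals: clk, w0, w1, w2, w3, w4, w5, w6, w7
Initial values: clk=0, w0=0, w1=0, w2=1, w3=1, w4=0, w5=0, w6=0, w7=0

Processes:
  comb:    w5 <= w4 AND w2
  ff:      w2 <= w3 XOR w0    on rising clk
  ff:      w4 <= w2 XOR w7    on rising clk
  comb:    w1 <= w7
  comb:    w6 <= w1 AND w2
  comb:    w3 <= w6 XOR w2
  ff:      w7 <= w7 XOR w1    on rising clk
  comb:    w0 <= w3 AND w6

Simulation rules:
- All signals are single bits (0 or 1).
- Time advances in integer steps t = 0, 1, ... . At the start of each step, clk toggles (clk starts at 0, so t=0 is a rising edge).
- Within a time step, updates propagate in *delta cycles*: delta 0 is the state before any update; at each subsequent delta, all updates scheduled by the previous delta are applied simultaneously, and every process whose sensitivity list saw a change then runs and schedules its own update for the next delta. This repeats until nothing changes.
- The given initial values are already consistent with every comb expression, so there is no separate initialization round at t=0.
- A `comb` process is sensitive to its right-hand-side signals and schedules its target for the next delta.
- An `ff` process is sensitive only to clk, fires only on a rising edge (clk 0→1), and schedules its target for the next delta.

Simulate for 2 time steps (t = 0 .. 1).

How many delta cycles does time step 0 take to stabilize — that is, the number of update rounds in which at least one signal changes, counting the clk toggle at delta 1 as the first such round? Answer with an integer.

3

t=0 Δ0: w7=0 w6=0 w3=1 w0=0 clk=0 w2=1 w4=0 w1=0 w5=0
  Δ1: clk:0→1
  Δ2: w4:0→1
  Δ3: w5:0→1
  (3Δ to stable)
t=1 Δ0: w7=0 w6=0 w3=1 w0=0 clk=1 w2=1 w4=1 w1=0 w5=1
  Δ1: clk:1→0
  (1Δ to stable)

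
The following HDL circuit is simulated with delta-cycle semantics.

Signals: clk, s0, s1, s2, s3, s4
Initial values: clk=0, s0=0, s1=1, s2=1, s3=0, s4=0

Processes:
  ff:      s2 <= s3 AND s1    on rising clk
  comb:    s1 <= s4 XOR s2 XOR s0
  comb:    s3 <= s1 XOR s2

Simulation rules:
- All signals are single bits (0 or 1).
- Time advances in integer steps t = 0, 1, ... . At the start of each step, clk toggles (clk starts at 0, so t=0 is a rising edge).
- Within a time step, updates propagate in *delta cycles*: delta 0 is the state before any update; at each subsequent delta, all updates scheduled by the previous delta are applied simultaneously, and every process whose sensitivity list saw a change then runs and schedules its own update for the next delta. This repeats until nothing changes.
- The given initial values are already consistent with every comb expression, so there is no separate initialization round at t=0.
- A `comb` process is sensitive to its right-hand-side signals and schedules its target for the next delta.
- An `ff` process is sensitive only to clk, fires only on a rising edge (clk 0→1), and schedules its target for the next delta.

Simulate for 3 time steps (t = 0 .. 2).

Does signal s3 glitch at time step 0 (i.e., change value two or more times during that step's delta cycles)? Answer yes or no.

t0.Δ0 s0=0 s1=1 s2=1 s4=0 clk=0 s3=0
t0.Δ1 s0=0 s1=1 s2=1 s4=0 clk=1 s3=0
t0.Δ2 s0=0 s1=1 s2=0 s4=0 clk=1 s3=0
t0.Δ3 s0=0 s1=0 s2=0 s4=0 clk=1 s3=1
t0.Δ4 s0=0 s1=0 s2=0 s4=0 clk=1 s3=0
t1.Δ0 s0=0 s1=0 s2=0 s4=0 clk=1 s3=0
t1.Δ1 s0=0 s1=0 s2=0 s4=0 clk=0 s3=0
t2.Δ0 s0=0 s1=0 s2=0 s4=0 clk=0 s3=0
t2.Δ1 s0=0 s1=0 s2=0 s4=0 clk=1 s3=0

yes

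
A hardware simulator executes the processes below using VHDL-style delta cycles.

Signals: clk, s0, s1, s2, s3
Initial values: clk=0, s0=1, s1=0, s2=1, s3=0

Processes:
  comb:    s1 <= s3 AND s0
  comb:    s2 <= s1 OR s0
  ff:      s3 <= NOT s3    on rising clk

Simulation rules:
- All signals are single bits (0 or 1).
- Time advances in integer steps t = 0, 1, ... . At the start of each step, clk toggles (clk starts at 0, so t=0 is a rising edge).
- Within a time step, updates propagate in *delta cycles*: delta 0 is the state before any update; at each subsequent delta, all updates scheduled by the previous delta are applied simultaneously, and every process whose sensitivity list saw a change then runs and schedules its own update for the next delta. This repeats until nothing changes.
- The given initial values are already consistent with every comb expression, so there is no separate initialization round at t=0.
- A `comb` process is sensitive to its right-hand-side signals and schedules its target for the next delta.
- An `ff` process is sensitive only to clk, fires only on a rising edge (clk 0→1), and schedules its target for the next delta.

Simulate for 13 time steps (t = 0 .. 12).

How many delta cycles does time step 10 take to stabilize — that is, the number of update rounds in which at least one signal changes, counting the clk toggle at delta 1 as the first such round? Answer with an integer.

t0.Δ0 s1=0 s2=1 s3=0 s0=1 clk=0
t0.Δ1 s1=0 s2=1 s3=0 s0=1 clk=1
t0.Δ2 s1=0 s2=1 s3=1 s0=1 clk=1
t0.Δ3 s1=1 s2=1 s3=1 s0=1 clk=1
t1.Δ0 s1=1 s2=1 s3=1 s0=1 clk=1
t1.Δ1 s1=1 s2=1 s3=1 s0=1 clk=0
t2.Δ0 s1=1 s2=1 s3=1 s0=1 clk=0
t2.Δ1 s1=1 s2=1 s3=1 s0=1 clk=1
t2.Δ2 s1=1 s2=1 s3=0 s0=1 clk=1
t2.Δ3 s1=0 s2=1 s3=0 s0=1 clk=1
t3.Δ0 s1=0 s2=1 s3=0 s0=1 clk=1
t3.Δ1 s1=0 s2=1 s3=0 s0=1 clk=0
t4.Δ0 s1=0 s2=1 s3=0 s0=1 clk=0
t4.Δ1 s1=0 s2=1 s3=0 s0=1 clk=1
t4.Δ2 s1=0 s2=1 s3=1 s0=1 clk=1
t4.Δ3 s1=1 s2=1 s3=1 s0=1 clk=1
t5.Δ0 s1=1 s2=1 s3=1 s0=1 clk=1
t5.Δ1 s1=1 s2=1 s3=1 s0=1 clk=0
t6.Δ0 s1=1 s2=1 s3=1 s0=1 clk=0
t6.Δ1 s1=1 s2=1 s3=1 s0=1 clk=1
t6.Δ2 s1=1 s2=1 s3=0 s0=1 clk=1
t6.Δ3 s1=0 s2=1 s3=0 s0=1 clk=1
t7.Δ0 s1=0 s2=1 s3=0 s0=1 clk=1
t7.Δ1 s1=0 s2=1 s3=0 s0=1 clk=0
t8.Δ0 s1=0 s2=1 s3=0 s0=1 clk=0
t8.Δ1 s1=0 s2=1 s3=0 s0=1 clk=1
t8.Δ2 s1=0 s2=1 s3=1 s0=1 clk=1
t8.Δ3 s1=1 s2=1 s3=1 s0=1 clk=1
t9.Δ0 s1=1 s2=1 s3=1 s0=1 clk=1
t9.Δ1 s1=1 s2=1 s3=1 s0=1 clk=0
t10.Δ0 s1=1 s2=1 s3=1 s0=1 clk=0
t10.Δ1 s1=1 s2=1 s3=1 s0=1 clk=1
t10.Δ2 s1=1 s2=1 s3=0 s0=1 clk=1
t10.Δ3 s1=0 s2=1 s3=0 s0=1 clk=1
t11.Δ0 s1=0 s2=1 s3=0 s0=1 clk=1
t11.Δ1 s1=0 s2=1 s3=0 s0=1 clk=0
t12.Δ0 s1=0 s2=1 s3=0 s0=1 clk=0
t12.Δ1 s1=0 s2=1 s3=0 s0=1 clk=1
t12.Δ2 s1=0 s2=1 s3=1 s0=1 clk=1
t12.Δ3 s1=1 s2=1 s3=1 s0=1 clk=1

3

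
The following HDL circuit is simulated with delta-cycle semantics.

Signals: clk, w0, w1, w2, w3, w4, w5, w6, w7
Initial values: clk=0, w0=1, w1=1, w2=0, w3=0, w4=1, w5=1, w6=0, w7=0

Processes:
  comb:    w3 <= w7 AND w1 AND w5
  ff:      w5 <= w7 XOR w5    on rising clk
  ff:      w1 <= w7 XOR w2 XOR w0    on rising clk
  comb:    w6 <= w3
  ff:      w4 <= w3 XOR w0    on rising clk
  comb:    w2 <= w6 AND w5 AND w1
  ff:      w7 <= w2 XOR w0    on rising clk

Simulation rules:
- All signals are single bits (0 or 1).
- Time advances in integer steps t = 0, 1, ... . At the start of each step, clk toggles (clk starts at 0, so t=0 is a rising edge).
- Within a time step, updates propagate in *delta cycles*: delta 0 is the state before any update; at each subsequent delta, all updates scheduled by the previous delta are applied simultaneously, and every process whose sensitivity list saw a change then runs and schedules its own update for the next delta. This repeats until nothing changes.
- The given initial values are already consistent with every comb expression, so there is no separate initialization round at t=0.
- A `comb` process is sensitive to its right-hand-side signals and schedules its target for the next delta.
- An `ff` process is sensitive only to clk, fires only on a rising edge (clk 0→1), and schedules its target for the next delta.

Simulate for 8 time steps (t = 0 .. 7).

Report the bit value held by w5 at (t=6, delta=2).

1

t=0 Δ0: w6=0 w1=1 w3=0 w7=0 clk=0 w4=1 w2=0 w5=1 w0=1
  Δ1: clk:0→1
  Δ2: w7:0→1
  Δ3: w3:0→1
  Δ4: w6:0→1
  Δ5: w2:0→1
  (5Δ to stable)
t=1 Δ0: w6=1 w1=1 w3=1 w7=1 clk=1 w4=1 w2=1 w5=1 w0=1
  Δ1: clk:1→0
  (1Δ to stable)
t=2 Δ0: w6=1 w1=1 w3=1 w7=1 clk=0 w4=1 w2=1 w5=1 w0=1
  Δ1: clk:0→1
  Δ2: w7:1→0, w4:1→0, w5:1→0
  Δ3: w3:1→0, w2:1→0
  Δ4: w6:1→0
  (4Δ to stable)
t=3 Δ0: w6=0 w1=1 w3=0 w7=0 clk=1 w4=0 w2=0 w5=0 w0=1
  Δ1: clk:1→0
  (1Δ to stable)
t=4 Δ0: w6=0 w1=1 w3=0 w7=0 clk=0 w4=0 w2=0 w5=0 w0=1
  Δ1: clk:0→1
  Δ2: w7:0→1, w4:0→1
  (2Δ to stable)
t=5 Δ0: w6=0 w1=1 w3=0 w7=1 clk=1 w4=1 w2=0 w5=0 w0=1
  Δ1: clk:1→0
  (1Δ to stable)
t=6 Δ0: w6=0 w1=1 w3=0 w7=1 clk=0 w4=1 w2=0 w5=0 w0=1
  Δ1: clk:0→1
  Δ2: w1:1→0, w5:0→1
  (2Δ to stable)
t=7 Δ0: w6=0 w1=0 w3=0 w7=1 clk=1 w4=1 w2=0 w5=1 w0=1
  Δ1: clk:1→0
  (1Δ to stable)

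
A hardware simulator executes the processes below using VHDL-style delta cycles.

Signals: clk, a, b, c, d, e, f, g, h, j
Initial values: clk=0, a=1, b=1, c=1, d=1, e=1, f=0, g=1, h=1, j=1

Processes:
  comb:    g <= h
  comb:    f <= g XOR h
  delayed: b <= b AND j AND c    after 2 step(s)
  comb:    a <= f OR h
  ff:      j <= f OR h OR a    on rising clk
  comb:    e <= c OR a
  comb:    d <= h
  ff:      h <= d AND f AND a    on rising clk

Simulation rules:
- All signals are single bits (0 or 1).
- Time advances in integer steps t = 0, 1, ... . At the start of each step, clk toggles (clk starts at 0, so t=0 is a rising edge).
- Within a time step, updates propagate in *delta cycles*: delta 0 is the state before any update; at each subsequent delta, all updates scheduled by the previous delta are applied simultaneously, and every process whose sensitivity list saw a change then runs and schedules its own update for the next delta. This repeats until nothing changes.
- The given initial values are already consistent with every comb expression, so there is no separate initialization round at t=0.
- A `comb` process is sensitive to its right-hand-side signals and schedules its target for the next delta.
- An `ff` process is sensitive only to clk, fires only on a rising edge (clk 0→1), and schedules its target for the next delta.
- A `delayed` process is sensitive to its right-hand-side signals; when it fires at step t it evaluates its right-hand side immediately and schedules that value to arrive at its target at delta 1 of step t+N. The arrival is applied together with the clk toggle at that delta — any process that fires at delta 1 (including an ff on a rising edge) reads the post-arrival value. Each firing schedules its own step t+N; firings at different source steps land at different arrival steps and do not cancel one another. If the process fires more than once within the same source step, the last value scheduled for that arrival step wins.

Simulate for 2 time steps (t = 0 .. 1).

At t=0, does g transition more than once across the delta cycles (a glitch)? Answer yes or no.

t=0 Δ0: b=1 a=1 j=1 d=1 h=1 f=0 g=1 c=1 clk=0 e=1
  Δ1: clk:0→1
  Δ2: h:1→0
  Δ3: a:1→0, d:1→0, f:0→1, g:1→0
  Δ4: a:0→1, f:1→0
  Δ5: a:1→0
  (5Δ to stable)
t=1 Δ0: b=1 a=0 j=1 d=0 h=0 f=0 g=0 c=1 clk=1 e=1
  Δ1: clk:1→0
  (1Δ to stable)

no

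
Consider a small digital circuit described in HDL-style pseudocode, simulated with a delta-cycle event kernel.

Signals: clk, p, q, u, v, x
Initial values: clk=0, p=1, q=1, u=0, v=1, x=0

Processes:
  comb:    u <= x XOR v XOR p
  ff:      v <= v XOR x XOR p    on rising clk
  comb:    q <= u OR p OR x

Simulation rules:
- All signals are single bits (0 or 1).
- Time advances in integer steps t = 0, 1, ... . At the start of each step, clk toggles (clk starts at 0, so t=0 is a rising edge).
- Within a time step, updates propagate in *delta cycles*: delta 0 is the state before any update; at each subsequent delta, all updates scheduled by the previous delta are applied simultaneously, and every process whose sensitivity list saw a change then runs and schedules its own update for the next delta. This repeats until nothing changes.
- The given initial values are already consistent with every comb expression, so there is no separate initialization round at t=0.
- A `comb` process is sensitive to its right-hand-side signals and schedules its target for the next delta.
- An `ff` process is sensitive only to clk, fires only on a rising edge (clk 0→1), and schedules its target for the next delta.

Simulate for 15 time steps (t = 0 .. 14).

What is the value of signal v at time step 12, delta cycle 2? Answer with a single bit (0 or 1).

0

t=0 Δ0: p=1 u=0 x=0 clk=0 v=1 q=1
  Δ1: clk:0→1
  Δ2: v:1→0
  Δ3: u:0→1
  (3Δ to stable)
t=1 Δ0: p=1 u=1 x=0 clk=1 v=0 q=1
  Δ1: clk:1→0
  (1Δ to stable)
t=2 Δ0: p=1 u=1 x=0 clk=0 v=0 q=1
  Δ1: clk:0→1
  Δ2: v:0→1
  Δ3: u:1→0
  (3Δ to stable)
t=3 Δ0: p=1 u=0 x=0 clk=1 v=1 q=1
  Δ1: clk:1→0
  (1Δ to stable)
t=4 Δ0: p=1 u=0 x=0 clk=0 v=1 q=1
  Δ1: clk:0→1
  Δ2: v:1→0
  Δ3: u:0→1
  (3Δ to stable)
t=5 Δ0: p=1 u=1 x=0 clk=1 v=0 q=1
  Δ1: clk:1→0
  (1Δ to stable)
t=6 Δ0: p=1 u=1 x=0 clk=0 v=0 q=1
  Δ1: clk:0→1
  Δ2: v:0→1
  Δ3: u:1→0
  (3Δ to stable)
t=7 Δ0: p=1 u=0 x=0 clk=1 v=1 q=1
  Δ1: clk:1→0
  (1Δ to stable)
t=8 Δ0: p=1 u=0 x=0 clk=0 v=1 q=1
  Δ1: clk:0→1
  Δ2: v:1→0
  Δ3: u:0→1
  (3Δ to stable)
t=9 Δ0: p=1 u=1 x=0 clk=1 v=0 q=1
  Δ1: clk:1→0
  (1Δ to stable)
t=10 Δ0: p=1 u=1 x=0 clk=0 v=0 q=1
  Δ1: clk:0→1
  Δ2: v:0→1
  Δ3: u:1→0
  (3Δ to stable)
t=11 Δ0: p=1 u=0 x=0 clk=1 v=1 q=1
  Δ1: clk:1→0
  (1Δ to stable)
t=12 Δ0: p=1 u=0 x=0 clk=0 v=1 q=1
  Δ1: clk:0→1
  Δ2: v:1→0
  Δ3: u:0→1
  (3Δ to stable)
t=13 Δ0: p=1 u=1 x=0 clk=1 v=0 q=1
  Δ1: clk:1→0
  (1Δ to stable)
t=14 Δ0: p=1 u=1 x=0 clk=0 v=0 q=1
  Δ1: clk:0→1
  Δ2: v:0→1
  Δ3: u:1→0
  (3Δ to stable)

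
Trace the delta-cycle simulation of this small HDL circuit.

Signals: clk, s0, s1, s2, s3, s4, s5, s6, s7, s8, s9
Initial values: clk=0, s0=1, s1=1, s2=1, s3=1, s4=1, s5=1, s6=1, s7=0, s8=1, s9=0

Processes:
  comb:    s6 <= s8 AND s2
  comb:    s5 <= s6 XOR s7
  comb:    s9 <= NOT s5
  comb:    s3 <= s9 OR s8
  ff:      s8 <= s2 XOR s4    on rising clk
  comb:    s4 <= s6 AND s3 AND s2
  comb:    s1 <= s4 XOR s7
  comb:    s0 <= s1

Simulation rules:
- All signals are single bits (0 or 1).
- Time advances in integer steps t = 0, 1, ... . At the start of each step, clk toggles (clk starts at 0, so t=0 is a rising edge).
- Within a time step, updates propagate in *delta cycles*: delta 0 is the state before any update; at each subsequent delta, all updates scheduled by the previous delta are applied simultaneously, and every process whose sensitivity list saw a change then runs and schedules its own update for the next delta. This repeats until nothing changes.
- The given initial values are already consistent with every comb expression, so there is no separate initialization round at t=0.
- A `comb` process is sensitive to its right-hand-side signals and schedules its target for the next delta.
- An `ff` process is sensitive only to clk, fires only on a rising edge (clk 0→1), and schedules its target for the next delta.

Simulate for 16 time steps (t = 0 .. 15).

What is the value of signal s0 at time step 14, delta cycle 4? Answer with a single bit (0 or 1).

0

t0.Δ0 s0=1 s7=0 s5=1 s9=0 s4=1 s8=1 s6=1 s2=1 clk=0 s1=1 s3=1
t0.Δ1 s0=1 s7=0 s5=1 s9=0 s4=1 s8=1 s6=1 s2=1 clk=1 s1=1 s3=1
t0.Δ2 s0=1 s7=0 s5=1 s9=0 s4=1 s8=0 s6=1 s2=1 clk=1 s1=1 s3=1
t0.Δ3 s0=1 s7=0 s5=1 s9=0 s4=1 s8=0 s6=0 s2=1 clk=1 s1=1 s3=0
t0.Δ4 s0=1 s7=0 s5=0 s9=0 s4=0 s8=0 s6=0 s2=1 clk=1 s1=1 s3=0
t0.Δ5 s0=1 s7=0 s5=0 s9=1 s4=0 s8=0 s6=0 s2=1 clk=1 s1=0 s3=0
t0.Δ6 s0=0 s7=0 s5=0 s9=1 s4=0 s8=0 s6=0 s2=1 clk=1 s1=0 s3=1
t1.Δ0 s0=0 s7=0 s5=0 s9=1 s4=0 s8=0 s6=0 s2=1 clk=1 s1=0 s3=1
t1.Δ1 s0=0 s7=0 s5=0 s9=1 s4=0 s8=0 s6=0 s2=1 clk=0 s1=0 s3=1
t2.Δ0 s0=0 s7=0 s5=0 s9=1 s4=0 s8=0 s6=0 s2=1 clk=0 s1=0 s3=1
t2.Δ1 s0=0 s7=0 s5=0 s9=1 s4=0 s8=0 s6=0 s2=1 clk=1 s1=0 s3=1
t2.Δ2 s0=0 s7=0 s5=0 s9=1 s4=0 s8=1 s6=0 s2=1 clk=1 s1=0 s3=1
t2.Δ3 s0=0 s7=0 s5=0 s9=1 s4=0 s8=1 s6=1 s2=1 clk=1 s1=0 s3=1
t2.Δ4 s0=0 s7=0 s5=1 s9=1 s4=1 s8=1 s6=1 s2=1 clk=1 s1=0 s3=1
t2.Δ5 s0=0 s7=0 s5=1 s9=0 s4=1 s8=1 s6=1 s2=1 clk=1 s1=1 s3=1
t2.Δ6 s0=1 s7=0 s5=1 s9=0 s4=1 s8=1 s6=1 s2=1 clk=1 s1=1 s3=1
t3.Δ0 s0=1 s7=0 s5=1 s9=0 s4=1 s8=1 s6=1 s2=1 clk=1 s1=1 s3=1
t3.Δ1 s0=1 s7=0 s5=1 s9=0 s4=1 s8=1 s6=1 s2=1 clk=0 s1=1 s3=1
t4.Δ0 s0=1 s7=0 s5=1 s9=0 s4=1 s8=1 s6=1 s2=1 clk=0 s1=1 s3=1
t4.Δ1 s0=1 s7=0 s5=1 s9=0 s4=1 s8=1 s6=1 s2=1 clk=1 s1=1 s3=1
t4.Δ2 s0=1 s7=0 s5=1 s9=0 s4=1 s8=0 s6=1 s2=1 clk=1 s1=1 s3=1
t4.Δ3 s0=1 s7=0 s5=1 s9=0 s4=1 s8=0 s6=0 s2=1 clk=1 s1=1 s3=0
t4.Δ4 s0=1 s7=0 s5=0 s9=0 s4=0 s8=0 s6=0 s2=1 clk=1 s1=1 s3=0
t4.Δ5 s0=1 s7=0 s5=0 s9=1 s4=0 s8=0 s6=0 s2=1 clk=1 s1=0 s3=0
t4.Δ6 s0=0 s7=0 s5=0 s9=1 s4=0 s8=0 s6=0 s2=1 clk=1 s1=0 s3=1
t5.Δ0 s0=0 s7=0 s5=0 s9=1 s4=0 s8=0 s6=0 s2=1 clk=1 s1=0 s3=1
t5.Δ1 s0=0 s7=0 s5=0 s9=1 s4=0 s8=0 s6=0 s2=1 clk=0 s1=0 s3=1
t6.Δ0 s0=0 s7=0 s5=0 s9=1 s4=0 s8=0 s6=0 s2=1 clk=0 s1=0 s3=1
t6.Δ1 s0=0 s7=0 s5=0 s9=1 s4=0 s8=0 s6=0 s2=1 clk=1 s1=0 s3=1
t6.Δ2 s0=0 s7=0 s5=0 s9=1 s4=0 s8=1 s6=0 s2=1 clk=1 s1=0 s3=1
t6.Δ3 s0=0 s7=0 s5=0 s9=1 s4=0 s8=1 s6=1 s2=1 clk=1 s1=0 s3=1
t6.Δ4 s0=0 s7=0 s5=1 s9=1 s4=1 s8=1 s6=1 s2=1 clk=1 s1=0 s3=1
t6.Δ5 s0=0 s7=0 s5=1 s9=0 s4=1 s8=1 s6=1 s2=1 clk=1 s1=1 s3=1
t6.Δ6 s0=1 s7=0 s5=1 s9=0 s4=1 s8=1 s6=1 s2=1 clk=1 s1=1 s3=1
t7.Δ0 s0=1 s7=0 s5=1 s9=0 s4=1 s8=1 s6=1 s2=1 clk=1 s1=1 s3=1
t7.Δ1 s0=1 s7=0 s5=1 s9=0 s4=1 s8=1 s6=1 s2=1 clk=0 s1=1 s3=1
t8.Δ0 s0=1 s7=0 s5=1 s9=0 s4=1 s8=1 s6=1 s2=1 clk=0 s1=1 s3=1
t8.Δ1 s0=1 s7=0 s5=1 s9=0 s4=1 s8=1 s6=1 s2=1 clk=1 s1=1 s3=1
t8.Δ2 s0=1 s7=0 s5=1 s9=0 s4=1 s8=0 s6=1 s2=1 clk=1 s1=1 s3=1
t8.Δ3 s0=1 s7=0 s5=1 s9=0 s4=1 s8=0 s6=0 s2=1 clk=1 s1=1 s3=0
t8.Δ4 s0=1 s7=0 s5=0 s9=0 s4=0 s8=0 s6=0 s2=1 clk=1 s1=1 s3=0
t8.Δ5 s0=1 s7=0 s5=0 s9=1 s4=0 s8=0 s6=0 s2=1 clk=1 s1=0 s3=0
t8.Δ6 s0=0 s7=0 s5=0 s9=1 s4=0 s8=0 s6=0 s2=1 clk=1 s1=0 s3=1
t9.Δ0 s0=0 s7=0 s5=0 s9=1 s4=0 s8=0 s6=0 s2=1 clk=1 s1=0 s3=1
t9.Δ1 s0=0 s7=0 s5=0 s9=1 s4=0 s8=0 s6=0 s2=1 clk=0 s1=0 s3=1
t10.Δ0 s0=0 s7=0 s5=0 s9=1 s4=0 s8=0 s6=0 s2=1 clk=0 s1=0 s3=1
t10.Δ1 s0=0 s7=0 s5=0 s9=1 s4=0 s8=0 s6=0 s2=1 clk=1 s1=0 s3=1
t10.Δ2 s0=0 s7=0 s5=0 s9=1 s4=0 s8=1 s6=0 s2=1 clk=1 s1=0 s3=1
t10.Δ3 s0=0 s7=0 s5=0 s9=1 s4=0 s8=1 s6=1 s2=1 clk=1 s1=0 s3=1
t10.Δ4 s0=0 s7=0 s5=1 s9=1 s4=1 s8=1 s6=1 s2=1 clk=1 s1=0 s3=1
t10.Δ5 s0=0 s7=0 s5=1 s9=0 s4=1 s8=1 s6=1 s2=1 clk=1 s1=1 s3=1
t10.Δ6 s0=1 s7=0 s5=1 s9=0 s4=1 s8=1 s6=1 s2=1 clk=1 s1=1 s3=1
t11.Δ0 s0=1 s7=0 s5=1 s9=0 s4=1 s8=1 s6=1 s2=1 clk=1 s1=1 s3=1
t11.Δ1 s0=1 s7=0 s5=1 s9=0 s4=1 s8=1 s6=1 s2=1 clk=0 s1=1 s3=1
t12.Δ0 s0=1 s7=0 s5=1 s9=0 s4=1 s8=1 s6=1 s2=1 clk=0 s1=1 s3=1
t12.Δ1 s0=1 s7=0 s5=1 s9=0 s4=1 s8=1 s6=1 s2=1 clk=1 s1=1 s3=1
t12.Δ2 s0=1 s7=0 s5=1 s9=0 s4=1 s8=0 s6=1 s2=1 clk=1 s1=1 s3=1
t12.Δ3 s0=1 s7=0 s5=1 s9=0 s4=1 s8=0 s6=0 s2=1 clk=1 s1=1 s3=0
t12.Δ4 s0=1 s7=0 s5=0 s9=0 s4=0 s8=0 s6=0 s2=1 clk=1 s1=1 s3=0
t12.Δ5 s0=1 s7=0 s5=0 s9=1 s4=0 s8=0 s6=0 s2=1 clk=1 s1=0 s3=0
t12.Δ6 s0=0 s7=0 s5=0 s9=1 s4=0 s8=0 s6=0 s2=1 clk=1 s1=0 s3=1
t13.Δ0 s0=0 s7=0 s5=0 s9=1 s4=0 s8=0 s6=0 s2=1 clk=1 s1=0 s3=1
t13.Δ1 s0=0 s7=0 s5=0 s9=1 s4=0 s8=0 s6=0 s2=1 clk=0 s1=0 s3=1
t14.Δ0 s0=0 s7=0 s5=0 s9=1 s4=0 s8=0 s6=0 s2=1 clk=0 s1=0 s3=1
t14.Δ1 s0=0 s7=0 s5=0 s9=1 s4=0 s8=0 s6=0 s2=1 clk=1 s1=0 s3=1
t14.Δ2 s0=0 s7=0 s5=0 s9=1 s4=0 s8=1 s6=0 s2=1 clk=1 s1=0 s3=1
t14.Δ3 s0=0 s7=0 s5=0 s9=1 s4=0 s8=1 s6=1 s2=1 clk=1 s1=0 s3=1
t14.Δ4 s0=0 s7=0 s5=1 s9=1 s4=1 s8=1 s6=1 s2=1 clk=1 s1=0 s3=1
t14.Δ5 s0=0 s7=0 s5=1 s9=0 s4=1 s8=1 s6=1 s2=1 clk=1 s1=1 s3=1
t14.Δ6 s0=1 s7=0 s5=1 s9=0 s4=1 s8=1 s6=1 s2=1 clk=1 s1=1 s3=1
t15.Δ0 s0=1 s7=0 s5=1 s9=0 s4=1 s8=1 s6=1 s2=1 clk=1 s1=1 s3=1
t15.Δ1 s0=1 s7=0 s5=1 s9=0 s4=1 s8=1 s6=1 s2=1 clk=0 s1=1 s3=1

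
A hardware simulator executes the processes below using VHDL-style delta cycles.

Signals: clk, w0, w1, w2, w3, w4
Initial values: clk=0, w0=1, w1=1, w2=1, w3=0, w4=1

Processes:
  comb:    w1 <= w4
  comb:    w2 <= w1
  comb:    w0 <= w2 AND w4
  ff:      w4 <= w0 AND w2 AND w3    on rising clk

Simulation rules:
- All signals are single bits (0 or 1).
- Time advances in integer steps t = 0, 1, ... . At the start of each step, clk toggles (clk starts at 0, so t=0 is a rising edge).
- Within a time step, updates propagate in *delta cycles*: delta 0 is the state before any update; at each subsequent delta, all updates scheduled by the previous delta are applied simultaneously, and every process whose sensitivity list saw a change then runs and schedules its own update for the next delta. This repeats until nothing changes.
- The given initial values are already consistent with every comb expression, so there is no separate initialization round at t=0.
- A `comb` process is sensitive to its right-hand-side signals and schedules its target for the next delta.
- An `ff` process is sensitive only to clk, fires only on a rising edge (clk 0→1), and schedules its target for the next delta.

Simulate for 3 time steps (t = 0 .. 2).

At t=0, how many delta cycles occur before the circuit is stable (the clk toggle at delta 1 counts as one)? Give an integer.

[bits: clk,w2,w3,w4,w1,w0]
t=0: Δ0=010111 Δ1=110111 Δ2=110011 Δ3=110000 Δ4=100000 | 4Δ
t=1: Δ0=100000 Δ1=000000 | 1Δ
t=2: Δ0=000000 Δ1=100000 | 1Δ

4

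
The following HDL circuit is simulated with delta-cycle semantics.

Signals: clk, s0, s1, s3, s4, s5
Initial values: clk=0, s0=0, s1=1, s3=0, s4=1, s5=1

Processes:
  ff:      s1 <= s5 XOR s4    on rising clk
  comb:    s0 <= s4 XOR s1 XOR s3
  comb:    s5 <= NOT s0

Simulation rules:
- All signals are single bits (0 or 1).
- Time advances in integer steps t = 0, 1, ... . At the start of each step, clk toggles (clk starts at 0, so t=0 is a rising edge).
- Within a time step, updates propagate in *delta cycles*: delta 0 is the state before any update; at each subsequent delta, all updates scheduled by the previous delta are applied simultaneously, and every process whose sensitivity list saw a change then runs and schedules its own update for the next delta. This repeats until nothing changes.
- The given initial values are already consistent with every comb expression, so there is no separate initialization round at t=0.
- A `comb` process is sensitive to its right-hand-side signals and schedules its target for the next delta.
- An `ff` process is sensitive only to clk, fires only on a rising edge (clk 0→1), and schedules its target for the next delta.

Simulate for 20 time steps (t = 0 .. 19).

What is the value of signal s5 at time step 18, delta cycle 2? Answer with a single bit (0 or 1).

0

t=0 Δ0: s4=1 clk=0 s1=1 s0=0 s5=1 s3=0
  Δ1: clk:0→1
  Δ2: s1:1→0
  Δ3: s0:0→1
  Δ4: s5:1→0
  (4Δ to stable)
t=1 Δ0: s4=1 clk=1 s1=0 s0=1 s5=0 s3=0
  Δ1: clk:1→0
  (1Δ to stable)
t=2 Δ0: s4=1 clk=0 s1=0 s0=1 s5=0 s3=0
  Δ1: clk:0→1
  Δ2: s1:0→1
  Δ3: s0:1→0
  Δ4: s5:0→1
  (4Δ to stable)
t=3 Δ0: s4=1 clk=1 s1=1 s0=0 s5=1 s3=0
  Δ1: clk:1→0
  (1Δ to stable)
t=4 Δ0: s4=1 clk=0 s1=1 s0=0 s5=1 s3=0
  Δ1: clk:0→1
  Δ2: s1:1→0
  Δ3: s0:0→1
  Δ4: s5:1→0
  (4Δ to stable)
t=5 Δ0: s4=1 clk=1 s1=0 s0=1 s5=0 s3=0
  Δ1: clk:1→0
  (1Δ to stable)
t=6 Δ0: s4=1 clk=0 s1=0 s0=1 s5=0 s3=0
  Δ1: clk:0→1
  Δ2: s1:0→1
  Δ3: s0:1→0
  Δ4: s5:0→1
  (4Δ to stable)
t=7 Δ0: s4=1 clk=1 s1=1 s0=0 s5=1 s3=0
  Δ1: clk:1→0
  (1Δ to stable)
t=8 Δ0: s4=1 clk=0 s1=1 s0=0 s5=1 s3=0
  Δ1: clk:0→1
  Δ2: s1:1→0
  Δ3: s0:0→1
  Δ4: s5:1→0
  (4Δ to stable)
t=9 Δ0: s4=1 clk=1 s1=0 s0=1 s5=0 s3=0
  Δ1: clk:1→0
  (1Δ to stable)
t=10 Δ0: s4=1 clk=0 s1=0 s0=1 s5=0 s3=0
  Δ1: clk:0→1
  Δ2: s1:0→1
  Δ3: s0:1→0
  Δ4: s5:0→1
  (4Δ to stable)
t=11 Δ0: s4=1 clk=1 s1=1 s0=0 s5=1 s3=0
  Δ1: clk:1→0
  (1Δ to stable)
t=12 Δ0: s4=1 clk=0 s1=1 s0=0 s5=1 s3=0
  Δ1: clk:0→1
  Δ2: s1:1→0
  Δ3: s0:0→1
  Δ4: s5:1→0
  (4Δ to stable)
t=13 Δ0: s4=1 clk=1 s1=0 s0=1 s5=0 s3=0
  Δ1: clk:1→0
  (1Δ to stable)
t=14 Δ0: s4=1 clk=0 s1=0 s0=1 s5=0 s3=0
  Δ1: clk:0→1
  Δ2: s1:0→1
  Δ3: s0:1→0
  Δ4: s5:0→1
  (4Δ to stable)
t=15 Δ0: s4=1 clk=1 s1=1 s0=0 s5=1 s3=0
  Δ1: clk:1→0
  (1Δ to stable)
t=16 Δ0: s4=1 clk=0 s1=1 s0=0 s5=1 s3=0
  Δ1: clk:0→1
  Δ2: s1:1→0
  Δ3: s0:0→1
  Δ4: s5:1→0
  (4Δ to stable)
t=17 Δ0: s4=1 clk=1 s1=0 s0=1 s5=0 s3=0
  Δ1: clk:1→0
  (1Δ to stable)
t=18 Δ0: s4=1 clk=0 s1=0 s0=1 s5=0 s3=0
  Δ1: clk:0→1
  Δ2: s1:0→1
  Δ3: s0:1→0
  Δ4: s5:0→1
  (4Δ to stable)
t=19 Δ0: s4=1 clk=1 s1=1 s0=0 s5=1 s3=0
  Δ1: clk:1→0
  (1Δ to stable)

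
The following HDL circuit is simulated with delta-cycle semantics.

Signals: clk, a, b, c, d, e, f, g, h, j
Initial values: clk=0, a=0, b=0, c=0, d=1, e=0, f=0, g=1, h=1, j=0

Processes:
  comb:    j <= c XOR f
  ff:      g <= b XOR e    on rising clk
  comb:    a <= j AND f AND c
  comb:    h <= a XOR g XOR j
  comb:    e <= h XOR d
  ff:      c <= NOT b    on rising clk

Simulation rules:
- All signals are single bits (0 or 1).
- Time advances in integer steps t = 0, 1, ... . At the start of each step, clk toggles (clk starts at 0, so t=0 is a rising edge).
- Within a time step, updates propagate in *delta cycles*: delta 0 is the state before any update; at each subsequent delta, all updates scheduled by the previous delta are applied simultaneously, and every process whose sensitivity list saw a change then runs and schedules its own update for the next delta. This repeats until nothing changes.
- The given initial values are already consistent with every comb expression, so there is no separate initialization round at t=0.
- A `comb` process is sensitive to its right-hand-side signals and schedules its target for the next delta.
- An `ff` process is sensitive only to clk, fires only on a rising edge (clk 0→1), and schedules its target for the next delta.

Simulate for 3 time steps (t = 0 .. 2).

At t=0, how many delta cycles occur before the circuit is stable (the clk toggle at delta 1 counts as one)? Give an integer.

5

[bits: e,d,h,g,f,j,b,clk,a,c]
t=0: Δ0=0111000000 Δ1=0111000100 Δ2=0110000101 Δ3=0100010101 Δ4=1110010101 Δ5=0110010101 | 5Δ
t=1: Δ0=0110010101 Δ1=0110010001 | 1Δ
t=2: Δ0=0110010001 Δ1=0110010101 | 1Δ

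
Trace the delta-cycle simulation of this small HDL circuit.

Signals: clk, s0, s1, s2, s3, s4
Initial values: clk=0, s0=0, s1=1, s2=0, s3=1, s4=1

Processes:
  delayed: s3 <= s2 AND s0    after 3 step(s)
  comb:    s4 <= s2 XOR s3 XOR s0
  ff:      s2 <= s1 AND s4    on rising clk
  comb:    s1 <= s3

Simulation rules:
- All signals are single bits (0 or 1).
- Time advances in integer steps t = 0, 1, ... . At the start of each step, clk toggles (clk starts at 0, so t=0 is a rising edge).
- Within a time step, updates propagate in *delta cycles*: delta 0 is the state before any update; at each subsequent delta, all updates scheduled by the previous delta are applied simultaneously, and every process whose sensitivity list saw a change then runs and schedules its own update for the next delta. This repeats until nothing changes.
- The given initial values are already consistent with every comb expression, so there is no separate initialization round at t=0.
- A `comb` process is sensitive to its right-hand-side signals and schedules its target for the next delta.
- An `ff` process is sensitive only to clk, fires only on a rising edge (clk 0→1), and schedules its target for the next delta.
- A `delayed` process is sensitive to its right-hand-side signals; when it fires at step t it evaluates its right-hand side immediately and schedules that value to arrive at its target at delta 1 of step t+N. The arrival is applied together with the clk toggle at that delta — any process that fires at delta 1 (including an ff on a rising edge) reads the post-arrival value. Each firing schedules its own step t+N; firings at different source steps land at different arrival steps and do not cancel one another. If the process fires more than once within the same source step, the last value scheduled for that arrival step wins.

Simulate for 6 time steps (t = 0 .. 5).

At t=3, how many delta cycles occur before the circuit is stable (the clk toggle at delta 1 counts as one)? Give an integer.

t=0 Δ0: s3=1 s0=0 s2=0 s4=1 clk=0 s1=1
  Δ1: clk:0→1
  Δ2: s2:0→1
  Δ3: s4:1→0
  (3Δ to stable)
t=1 Δ0: s3=1 s0=0 s2=1 s4=0 clk=1 s1=1
  Δ1: clk:1→0
  (1Δ to stable)
t=2 Δ0: s3=1 s0=0 s2=1 s4=0 clk=0 s1=1
  Δ1: clk:0→1
  Δ2: s2:1→0
  Δ3: s4:0→1
  (3Δ to stable)
t=3 Δ0: s3=1 s0=0 s2=0 s4=1 clk=1 s1=1
  Δ1: s3:1→0, clk:1→0
  Δ2: s4:1→0, s1:1→0
  (2Δ to stable)
t=4 Δ0: s3=0 s0=0 s2=0 s4=0 clk=0 s1=0
  Δ1: clk:0→1
  (1Δ to stable)
t=5 Δ0: s3=0 s0=0 s2=0 s4=0 clk=1 s1=0
  Δ1: clk:1→0
  (1Δ to stable)

2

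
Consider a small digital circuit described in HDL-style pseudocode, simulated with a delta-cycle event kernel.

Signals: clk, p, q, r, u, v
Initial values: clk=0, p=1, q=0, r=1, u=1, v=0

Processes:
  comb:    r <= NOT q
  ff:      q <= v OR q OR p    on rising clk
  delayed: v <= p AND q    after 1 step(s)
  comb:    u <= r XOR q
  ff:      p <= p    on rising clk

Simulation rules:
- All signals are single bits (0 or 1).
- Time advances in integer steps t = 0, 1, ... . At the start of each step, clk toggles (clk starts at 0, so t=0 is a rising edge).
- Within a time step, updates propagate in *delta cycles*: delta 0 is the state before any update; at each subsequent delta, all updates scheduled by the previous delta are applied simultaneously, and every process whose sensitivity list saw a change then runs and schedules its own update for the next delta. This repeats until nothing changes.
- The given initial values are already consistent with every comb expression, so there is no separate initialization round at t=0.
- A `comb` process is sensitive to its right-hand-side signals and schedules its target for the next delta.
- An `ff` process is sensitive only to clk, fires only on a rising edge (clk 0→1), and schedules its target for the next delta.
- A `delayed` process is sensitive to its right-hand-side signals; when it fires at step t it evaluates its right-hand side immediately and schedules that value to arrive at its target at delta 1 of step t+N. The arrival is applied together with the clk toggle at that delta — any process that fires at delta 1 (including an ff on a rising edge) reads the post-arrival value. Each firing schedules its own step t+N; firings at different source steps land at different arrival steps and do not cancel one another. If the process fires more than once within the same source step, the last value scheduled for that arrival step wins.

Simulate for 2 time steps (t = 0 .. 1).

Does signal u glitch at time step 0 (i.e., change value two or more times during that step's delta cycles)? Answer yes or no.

t=0 Δ0: q=0 r=1 u=1 p=1 clk=0 v=0
  Δ1: clk:0→1
  Δ2: q:0→1
  Δ3: r:1→0, u:1→0
  Δ4: u:0→1
  (4Δ to stable)
t=1 Δ0: q=1 r=0 u=1 p=1 clk=1 v=0
  Δ1: clk:1→0, v:0→1
  (1Δ to stable)

yes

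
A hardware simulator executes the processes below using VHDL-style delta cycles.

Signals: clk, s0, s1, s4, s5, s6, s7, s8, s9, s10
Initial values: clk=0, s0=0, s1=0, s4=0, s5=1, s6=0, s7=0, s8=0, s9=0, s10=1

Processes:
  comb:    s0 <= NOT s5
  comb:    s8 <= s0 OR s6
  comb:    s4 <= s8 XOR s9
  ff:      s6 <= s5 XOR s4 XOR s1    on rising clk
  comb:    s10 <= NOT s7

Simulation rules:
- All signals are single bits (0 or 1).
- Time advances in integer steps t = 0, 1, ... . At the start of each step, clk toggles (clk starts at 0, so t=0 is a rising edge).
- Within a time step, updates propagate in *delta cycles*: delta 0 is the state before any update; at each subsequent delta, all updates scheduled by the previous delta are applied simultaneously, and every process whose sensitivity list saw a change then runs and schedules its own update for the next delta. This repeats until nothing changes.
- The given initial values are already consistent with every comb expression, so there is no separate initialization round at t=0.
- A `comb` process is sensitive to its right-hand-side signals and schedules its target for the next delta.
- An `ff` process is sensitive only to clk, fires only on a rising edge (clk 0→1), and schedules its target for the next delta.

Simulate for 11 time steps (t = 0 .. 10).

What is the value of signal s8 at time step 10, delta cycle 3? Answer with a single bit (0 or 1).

0

t0.Δ0 clk=0 s9=0 s1=0 s7=0 s0=0 s8=0 s10=1 s5=1 s4=0 s6=0
t0.Δ1 clk=1 s9=0 s1=0 s7=0 s0=0 s8=0 s10=1 s5=1 s4=0 s6=0
t0.Δ2 clk=1 s9=0 s1=0 s7=0 s0=0 s8=0 s10=1 s5=1 s4=0 s6=1
t0.Δ3 clk=1 s9=0 s1=0 s7=0 s0=0 s8=1 s10=1 s5=1 s4=0 s6=1
t0.Δ4 clk=1 s9=0 s1=0 s7=0 s0=0 s8=1 s10=1 s5=1 s4=1 s6=1
t1.Δ0 clk=1 s9=0 s1=0 s7=0 s0=0 s8=1 s10=1 s5=1 s4=1 s6=1
t1.Δ1 clk=0 s9=0 s1=0 s7=0 s0=0 s8=1 s10=1 s5=1 s4=1 s6=1
t2.Δ0 clk=0 s9=0 s1=0 s7=0 s0=0 s8=1 s10=1 s5=1 s4=1 s6=1
t2.Δ1 clk=1 s9=0 s1=0 s7=0 s0=0 s8=1 s10=1 s5=1 s4=1 s6=1
t2.Δ2 clk=1 s9=0 s1=0 s7=0 s0=0 s8=1 s10=1 s5=1 s4=1 s6=0
t2.Δ3 clk=1 s9=0 s1=0 s7=0 s0=0 s8=0 s10=1 s5=1 s4=1 s6=0
t2.Δ4 clk=1 s9=0 s1=0 s7=0 s0=0 s8=0 s10=1 s5=1 s4=0 s6=0
t3.Δ0 clk=1 s9=0 s1=0 s7=0 s0=0 s8=0 s10=1 s5=1 s4=0 s6=0
t3.Δ1 clk=0 s9=0 s1=0 s7=0 s0=0 s8=0 s10=1 s5=1 s4=0 s6=0
t4.Δ0 clk=0 s9=0 s1=0 s7=0 s0=0 s8=0 s10=1 s5=1 s4=0 s6=0
t4.Δ1 clk=1 s9=0 s1=0 s7=0 s0=0 s8=0 s10=1 s5=1 s4=0 s6=0
t4.Δ2 clk=1 s9=0 s1=0 s7=0 s0=0 s8=0 s10=1 s5=1 s4=0 s6=1
t4.Δ3 clk=1 s9=0 s1=0 s7=0 s0=0 s8=1 s10=1 s5=1 s4=0 s6=1
t4.Δ4 clk=1 s9=0 s1=0 s7=0 s0=0 s8=1 s10=1 s5=1 s4=1 s6=1
t5.Δ0 clk=1 s9=0 s1=0 s7=0 s0=0 s8=1 s10=1 s5=1 s4=1 s6=1
t5.Δ1 clk=0 s9=0 s1=0 s7=0 s0=0 s8=1 s10=1 s5=1 s4=1 s6=1
t6.Δ0 clk=0 s9=0 s1=0 s7=0 s0=0 s8=1 s10=1 s5=1 s4=1 s6=1
t6.Δ1 clk=1 s9=0 s1=0 s7=0 s0=0 s8=1 s10=1 s5=1 s4=1 s6=1
t6.Δ2 clk=1 s9=0 s1=0 s7=0 s0=0 s8=1 s10=1 s5=1 s4=1 s6=0
t6.Δ3 clk=1 s9=0 s1=0 s7=0 s0=0 s8=0 s10=1 s5=1 s4=1 s6=0
t6.Δ4 clk=1 s9=0 s1=0 s7=0 s0=0 s8=0 s10=1 s5=1 s4=0 s6=0
t7.Δ0 clk=1 s9=0 s1=0 s7=0 s0=0 s8=0 s10=1 s5=1 s4=0 s6=0
t7.Δ1 clk=0 s9=0 s1=0 s7=0 s0=0 s8=0 s10=1 s5=1 s4=0 s6=0
t8.Δ0 clk=0 s9=0 s1=0 s7=0 s0=0 s8=0 s10=1 s5=1 s4=0 s6=0
t8.Δ1 clk=1 s9=0 s1=0 s7=0 s0=0 s8=0 s10=1 s5=1 s4=0 s6=0
t8.Δ2 clk=1 s9=0 s1=0 s7=0 s0=0 s8=0 s10=1 s5=1 s4=0 s6=1
t8.Δ3 clk=1 s9=0 s1=0 s7=0 s0=0 s8=1 s10=1 s5=1 s4=0 s6=1
t8.Δ4 clk=1 s9=0 s1=0 s7=0 s0=0 s8=1 s10=1 s5=1 s4=1 s6=1
t9.Δ0 clk=1 s9=0 s1=0 s7=0 s0=0 s8=1 s10=1 s5=1 s4=1 s6=1
t9.Δ1 clk=0 s9=0 s1=0 s7=0 s0=0 s8=1 s10=1 s5=1 s4=1 s6=1
t10.Δ0 clk=0 s9=0 s1=0 s7=0 s0=0 s8=1 s10=1 s5=1 s4=1 s6=1
t10.Δ1 clk=1 s9=0 s1=0 s7=0 s0=0 s8=1 s10=1 s5=1 s4=1 s6=1
t10.Δ2 clk=1 s9=0 s1=0 s7=0 s0=0 s8=1 s10=1 s5=1 s4=1 s6=0
t10.Δ3 clk=1 s9=0 s1=0 s7=0 s0=0 s8=0 s10=1 s5=1 s4=1 s6=0
t10.Δ4 clk=1 s9=0 s1=0 s7=0 s0=0 s8=0 s10=1 s5=1 s4=0 s6=0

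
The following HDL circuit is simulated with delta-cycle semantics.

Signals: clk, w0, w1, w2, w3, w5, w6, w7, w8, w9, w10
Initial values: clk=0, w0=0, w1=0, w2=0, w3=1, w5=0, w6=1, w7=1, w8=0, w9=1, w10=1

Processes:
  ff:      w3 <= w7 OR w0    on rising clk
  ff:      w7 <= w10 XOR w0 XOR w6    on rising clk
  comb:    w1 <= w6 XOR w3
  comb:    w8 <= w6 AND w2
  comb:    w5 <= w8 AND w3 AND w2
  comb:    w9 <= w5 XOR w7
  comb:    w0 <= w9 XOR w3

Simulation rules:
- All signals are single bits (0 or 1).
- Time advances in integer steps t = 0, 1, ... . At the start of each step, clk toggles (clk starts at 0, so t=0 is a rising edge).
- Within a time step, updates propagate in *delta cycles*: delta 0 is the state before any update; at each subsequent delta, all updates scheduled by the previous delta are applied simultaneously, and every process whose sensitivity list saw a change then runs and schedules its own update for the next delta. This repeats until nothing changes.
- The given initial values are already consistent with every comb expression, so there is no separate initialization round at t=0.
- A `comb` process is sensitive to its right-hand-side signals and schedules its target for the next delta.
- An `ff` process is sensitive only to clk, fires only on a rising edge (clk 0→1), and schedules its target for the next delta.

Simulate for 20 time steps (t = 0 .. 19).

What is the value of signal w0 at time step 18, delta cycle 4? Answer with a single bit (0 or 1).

0

[bits: w9,w1,w0,w3,clk,w7,w8,w6,w5,w2,w10]
t=0: Δ0=10010101001 Δ1=10011101001 Δ2=10011001001 Δ3=00011001001 Δ4=00111001001 | 4Δ
t=1: Δ0=00111001001 Δ1=00110001001 | 1Δ
t=2: Δ0=00110001001 Δ1=00111001001 Δ2=00111101001 Δ3=10111101001 Δ4=10011101001 | 4Δ
t=3: Δ0=10011101001 Δ1=10010101001 | 1Δ
t=4: Δ0=10010101001 Δ1=10011101001 Δ2=10011001001 Δ3=00011001001 Δ4=00111001001 | 4Δ
t=5: Δ0=00111001001 Δ1=00110001001 | 1Δ
t=6: Δ0=00110001001 Δ1=00111001001 Δ2=00111101001 Δ3=10111101001 Δ4=10011101001 | 4Δ
t=7: Δ0=10011101001 Δ1=10010101001 | 1Δ
t=8: Δ0=10010101001 Δ1=10011101001 Δ2=10011001001 Δ3=00011001001 Δ4=00111001001 | 4Δ
t=9: Δ0=00111001001 Δ1=00110001001 | 1Δ
t=10: Δ0=00110001001 Δ1=00111001001 Δ2=00111101001 Δ3=10111101001 Δ4=10011101001 | 4Δ
t=11: Δ0=10011101001 Δ1=10010101001 | 1Δ
t=12: Δ0=10010101001 Δ1=10011101001 Δ2=10011001001 Δ3=00011001001 Δ4=00111001001 | 4Δ
t=13: Δ0=00111001001 Δ1=00110001001 | 1Δ
t=14: Δ0=00110001001 Δ1=00111001001 Δ2=00111101001 Δ3=10111101001 Δ4=10011101001 | 4Δ
t=15: Δ0=10011101001 Δ1=10010101001 | 1Δ
t=16: Δ0=10010101001 Δ1=10011101001 Δ2=10011001001 Δ3=00011001001 Δ4=00111001001 | 4Δ
t=17: Δ0=00111001001 Δ1=00110001001 | 1Δ
t=18: Δ0=00110001001 Δ1=00111001001 Δ2=00111101001 Δ3=10111101001 Δ4=10011101001 | 4Δ
t=19: Δ0=10011101001 Δ1=10010101001 | 1Δ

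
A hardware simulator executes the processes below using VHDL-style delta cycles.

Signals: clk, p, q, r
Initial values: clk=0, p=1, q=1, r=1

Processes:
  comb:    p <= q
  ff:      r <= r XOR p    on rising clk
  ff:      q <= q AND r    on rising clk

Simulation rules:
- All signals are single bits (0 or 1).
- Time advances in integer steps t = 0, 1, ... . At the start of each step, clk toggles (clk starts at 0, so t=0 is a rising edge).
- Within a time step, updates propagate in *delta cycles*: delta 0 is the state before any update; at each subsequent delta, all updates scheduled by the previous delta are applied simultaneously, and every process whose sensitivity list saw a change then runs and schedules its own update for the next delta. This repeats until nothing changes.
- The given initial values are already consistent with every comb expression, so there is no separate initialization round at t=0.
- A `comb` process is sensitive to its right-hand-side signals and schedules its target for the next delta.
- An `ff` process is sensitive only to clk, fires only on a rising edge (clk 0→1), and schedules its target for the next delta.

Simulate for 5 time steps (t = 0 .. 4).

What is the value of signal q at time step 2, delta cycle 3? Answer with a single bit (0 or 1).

0

t=0 Δ0: r=1 clk=0 q=1 p=1
  Δ1: clk:0→1
  Δ2: r:1→0
  (2Δ to stable)
t=1 Δ0: r=0 clk=1 q=1 p=1
  Δ1: clk:1→0
  (1Δ to stable)
t=2 Δ0: r=0 clk=0 q=1 p=1
  Δ1: clk:0→1
  Δ2: r:0→1, q:1→0
  Δ3: p:1→0
  (3Δ to stable)
t=3 Δ0: r=1 clk=1 q=0 p=0
  Δ1: clk:1→0
  (1Δ to stable)
t=4 Δ0: r=1 clk=0 q=0 p=0
  Δ1: clk:0→1
  (1Δ to stable)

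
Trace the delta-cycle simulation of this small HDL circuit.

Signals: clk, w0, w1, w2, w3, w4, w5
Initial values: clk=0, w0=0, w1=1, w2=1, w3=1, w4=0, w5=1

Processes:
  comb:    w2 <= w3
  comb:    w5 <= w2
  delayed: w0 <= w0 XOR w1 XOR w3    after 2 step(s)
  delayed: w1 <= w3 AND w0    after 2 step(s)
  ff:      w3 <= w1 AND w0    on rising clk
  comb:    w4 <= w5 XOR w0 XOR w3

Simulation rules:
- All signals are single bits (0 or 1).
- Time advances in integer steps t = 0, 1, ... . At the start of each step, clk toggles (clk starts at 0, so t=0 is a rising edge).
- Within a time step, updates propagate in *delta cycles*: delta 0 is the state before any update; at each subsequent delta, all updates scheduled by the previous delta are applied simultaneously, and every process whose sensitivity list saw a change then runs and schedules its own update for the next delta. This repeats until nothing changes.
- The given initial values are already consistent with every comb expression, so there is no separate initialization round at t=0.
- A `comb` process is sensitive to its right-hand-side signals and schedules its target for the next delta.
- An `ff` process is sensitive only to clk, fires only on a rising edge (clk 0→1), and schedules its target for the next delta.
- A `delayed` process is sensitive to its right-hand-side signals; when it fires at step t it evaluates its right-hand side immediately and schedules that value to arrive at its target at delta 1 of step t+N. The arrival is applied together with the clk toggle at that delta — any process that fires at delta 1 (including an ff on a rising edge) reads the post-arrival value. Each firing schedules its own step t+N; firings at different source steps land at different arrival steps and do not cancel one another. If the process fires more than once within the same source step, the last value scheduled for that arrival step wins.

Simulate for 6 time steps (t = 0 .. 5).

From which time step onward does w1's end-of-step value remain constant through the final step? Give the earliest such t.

2

t0.Δ0 w1=1 w2=1 clk=0 w0=0 w3=1 w5=1 w4=0
t0.Δ1 w1=1 w2=1 clk=1 w0=0 w3=1 w5=1 w4=0
t0.Δ2 w1=1 w2=1 clk=1 w0=0 w3=0 w5=1 w4=0
t0.Δ3 w1=1 w2=0 clk=1 w0=0 w3=0 w5=1 w4=1
t0.Δ4 w1=1 w2=0 clk=1 w0=0 w3=0 w5=0 w4=1
t0.Δ5 w1=1 w2=0 clk=1 w0=0 w3=0 w5=0 w4=0
t1.Δ0 w1=1 w2=0 clk=1 w0=0 w3=0 w5=0 w4=0
t1.Δ1 w1=1 w2=0 clk=0 w0=0 w3=0 w5=0 w4=0
t2.Δ0 w1=1 w2=0 clk=0 w0=0 w3=0 w5=0 w4=0
t2.Δ1 w1=0 w2=0 clk=1 w0=1 w3=0 w5=0 w4=0
t2.Δ2 w1=0 w2=0 clk=1 w0=1 w3=0 w5=0 w4=1
t3.Δ0 w1=0 w2=0 clk=1 w0=1 w3=0 w5=0 w4=1
t3.Δ1 w1=0 w2=0 clk=0 w0=1 w3=0 w5=0 w4=1
t4.Δ0 w1=0 w2=0 clk=0 w0=1 w3=0 w5=0 w4=1
t4.Δ1 w1=0 w2=0 clk=1 w0=1 w3=0 w5=0 w4=1
t5.Δ0 w1=0 w2=0 clk=1 w0=1 w3=0 w5=0 w4=1
t5.Δ1 w1=0 w2=0 clk=0 w0=1 w3=0 w5=0 w4=1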